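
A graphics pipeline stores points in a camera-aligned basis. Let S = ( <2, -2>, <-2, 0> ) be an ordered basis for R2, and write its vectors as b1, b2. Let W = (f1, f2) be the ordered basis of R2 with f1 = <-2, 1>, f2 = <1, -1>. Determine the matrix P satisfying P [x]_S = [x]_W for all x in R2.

Take x = bj: its S-coordinates are the j-th standard unit vector, so P e_j — column j of P — equals [bj]_W.
b1 = 0·f1 + 2f2, giving column 1 = <0, 2>; repeating for each j gives P = [[0, 2], [2, 2]].

[[0, 2], [2, 2]]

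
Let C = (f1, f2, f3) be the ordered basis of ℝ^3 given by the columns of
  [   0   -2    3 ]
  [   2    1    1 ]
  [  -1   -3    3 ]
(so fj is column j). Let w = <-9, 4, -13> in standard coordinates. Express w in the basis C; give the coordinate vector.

<1, 3, -1>

We seek scalars with c_1 f1 + ... + c_3 f3 = w; equivalently solve M c = w where the columns of M are f1, ..., f3.
Gaussian elimination on [M | w] yields c = (1, 3, -1).
Check: f1 + 3f2 - f3 = <-9, 4, -13>.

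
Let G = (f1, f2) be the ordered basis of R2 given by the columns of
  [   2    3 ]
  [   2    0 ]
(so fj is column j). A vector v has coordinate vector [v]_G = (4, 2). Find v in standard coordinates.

(14, 8)

By definition v = 4f1 + 2f2.
Summing componentwise gives (14, 8).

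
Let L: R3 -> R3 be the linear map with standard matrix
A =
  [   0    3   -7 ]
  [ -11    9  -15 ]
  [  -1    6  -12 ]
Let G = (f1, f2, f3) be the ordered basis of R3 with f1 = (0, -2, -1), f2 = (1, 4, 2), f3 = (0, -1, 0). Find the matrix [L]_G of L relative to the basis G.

[[2, -3, 0], [1, -2, -3], [3, 3, -3]]

Let P have columns f1, ..., f3. Then [L]_G = P^(-1) A P.
Here det P = 1, so P^(-1) is integer; computing A P first and then P^(-1)(A P) gives [[2, -3, 0], [1, -2, -3], [3, 3, -3]].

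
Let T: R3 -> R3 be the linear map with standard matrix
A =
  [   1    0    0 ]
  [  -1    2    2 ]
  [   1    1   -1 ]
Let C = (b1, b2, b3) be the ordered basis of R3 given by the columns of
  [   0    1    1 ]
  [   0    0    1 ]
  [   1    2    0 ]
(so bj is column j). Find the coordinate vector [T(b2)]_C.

Compute T(b2) = A b2 = [1, 3, -1] in standard coordinates.
Then write this in C-coordinates: solve for y in y_1 b1 + ... + y_3 b3 = [1, 3, -1].
This gives y = [3, -2, 3], which is column 2 of [T]_C.

[3, -2, 3]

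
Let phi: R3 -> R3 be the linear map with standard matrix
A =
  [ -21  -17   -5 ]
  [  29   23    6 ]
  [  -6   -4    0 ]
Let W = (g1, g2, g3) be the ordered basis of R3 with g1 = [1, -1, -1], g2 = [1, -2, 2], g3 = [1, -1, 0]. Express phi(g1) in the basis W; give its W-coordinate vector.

Column 1 of [phi]_W is the W-coordinate vector of phi(g1).
In standard coordinates phi(g1) = A g1 = [1, 0, -2].
Converting to W: [1, 0, -2] = 0·g1 - g2 + 2g3, so the coordinate vector is [0, -1, 2].

[0, -1, 2]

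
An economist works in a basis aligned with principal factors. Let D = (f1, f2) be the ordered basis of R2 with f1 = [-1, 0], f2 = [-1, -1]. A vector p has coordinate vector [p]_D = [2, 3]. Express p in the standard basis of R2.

p = M [p]_D, where M has columns f1, f2.
Carrying out the matrix-vector product, p = [-5, -3].

[-5, -3]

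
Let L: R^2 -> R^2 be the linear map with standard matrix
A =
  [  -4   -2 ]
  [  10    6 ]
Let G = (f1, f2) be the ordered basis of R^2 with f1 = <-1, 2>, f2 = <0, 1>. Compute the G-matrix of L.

[[0, 2], [2, 2]]

Let P have columns f1, f2. Then [L]_G = P^(-1) A P.
Here det P = -1, so P^(-1) is integer; computing A P first and then P^(-1)(A P) gives [[0, 2], [2, 2]].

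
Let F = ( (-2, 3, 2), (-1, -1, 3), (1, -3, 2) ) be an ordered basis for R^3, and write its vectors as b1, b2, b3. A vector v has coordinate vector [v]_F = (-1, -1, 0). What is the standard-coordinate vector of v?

v = M [v]_F, where M has columns b1, ..., b3.
Carrying out the matrix-vector product, v = (3, -2, -5).

(3, -2, -5)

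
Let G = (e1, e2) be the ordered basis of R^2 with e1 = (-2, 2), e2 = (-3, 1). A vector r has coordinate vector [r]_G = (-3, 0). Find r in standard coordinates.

r = M [r]_G, where M has columns e1, e2.
Carrying out the matrix-vector product, r = (6, -6).

(6, -6)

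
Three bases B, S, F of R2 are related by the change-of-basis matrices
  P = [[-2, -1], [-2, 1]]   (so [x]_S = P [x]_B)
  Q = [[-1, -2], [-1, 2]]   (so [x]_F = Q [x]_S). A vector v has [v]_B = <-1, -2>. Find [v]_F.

<-4, -4>

Apply P to get S-coordinates <4, 0>, then Q to get F-coordinates.
The result is [v]_F = <-4, -4>.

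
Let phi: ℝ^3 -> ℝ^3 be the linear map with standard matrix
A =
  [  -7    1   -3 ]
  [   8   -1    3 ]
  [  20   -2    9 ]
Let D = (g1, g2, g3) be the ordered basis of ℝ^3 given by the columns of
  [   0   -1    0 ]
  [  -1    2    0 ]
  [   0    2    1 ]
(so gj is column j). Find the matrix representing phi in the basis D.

The j-th column of [phi]_D is [phi(gj)]_D.
phi(g1) = A g1 = <-1, 1, 2> = g1 + g2 + 0·g3, so column 1 is <1, 1, 0>.
Repeating for g2, g3 and assembling the columns gives [[1, -2, 3], [1, -3, 3], [0, 0, 3]].

[[1, -2, 3], [1, -3, 3], [0, 0, 3]]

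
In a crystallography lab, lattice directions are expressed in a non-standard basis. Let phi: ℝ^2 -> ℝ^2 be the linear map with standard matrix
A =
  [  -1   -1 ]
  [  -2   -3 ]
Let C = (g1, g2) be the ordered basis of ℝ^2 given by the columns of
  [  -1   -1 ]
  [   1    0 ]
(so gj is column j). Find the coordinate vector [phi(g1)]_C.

[-1, 1]

Compute phi(g1) = A g1 = [0, -1] in standard coordinates.
Then write this in C-coordinates: solve for y in y_1 g1 + y_2 g2 = [0, -1].
This gives y = [-1, 1], which is column 1 of [phi]_C.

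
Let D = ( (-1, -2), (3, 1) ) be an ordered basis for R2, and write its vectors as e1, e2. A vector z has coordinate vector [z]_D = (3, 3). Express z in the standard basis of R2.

z = M [z]_D, where M has columns e1, e2.
Carrying out the matrix-vector product, z = (6, -3).

(6, -3)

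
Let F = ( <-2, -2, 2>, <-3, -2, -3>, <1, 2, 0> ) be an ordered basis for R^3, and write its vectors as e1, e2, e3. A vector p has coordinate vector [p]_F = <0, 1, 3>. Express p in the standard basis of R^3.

<0, 4, -3>

p = M [p]_F, where M has columns e1, ..., e3.
Carrying out the matrix-vector product, p = <0, 4, -3>.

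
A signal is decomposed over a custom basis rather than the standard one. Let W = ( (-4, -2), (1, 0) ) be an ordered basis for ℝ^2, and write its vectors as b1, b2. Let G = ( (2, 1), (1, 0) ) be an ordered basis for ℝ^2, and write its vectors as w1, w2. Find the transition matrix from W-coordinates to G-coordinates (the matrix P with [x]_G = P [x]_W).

[[-2, 0], [0, 1]]

Take x = bj: its W-coordinates are the j-th standard unit vector, so P e_j — column j of P — equals [bj]_G.
b1 = -2w1 + 0·w2, giving column 1 = (-2, 0); repeating for each j gives P = [[-2, 0], [0, 1]].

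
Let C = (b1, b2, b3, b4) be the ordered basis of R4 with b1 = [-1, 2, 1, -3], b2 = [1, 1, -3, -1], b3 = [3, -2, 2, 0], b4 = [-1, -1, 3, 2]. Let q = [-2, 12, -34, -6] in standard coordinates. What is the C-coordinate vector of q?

We seek scalars with c_1 b1 + ... + c_4 b4 = q; equivalently solve M c = q where the columns of M are b1, ..., b4.
Solving this 4x4 system gives c = (-2, 4, -4, -4).
Check: -2b1 + 4b2 - 4b3 - 4b4 = [-2, 12, -34, -6].

[-2, 4, -4, -4]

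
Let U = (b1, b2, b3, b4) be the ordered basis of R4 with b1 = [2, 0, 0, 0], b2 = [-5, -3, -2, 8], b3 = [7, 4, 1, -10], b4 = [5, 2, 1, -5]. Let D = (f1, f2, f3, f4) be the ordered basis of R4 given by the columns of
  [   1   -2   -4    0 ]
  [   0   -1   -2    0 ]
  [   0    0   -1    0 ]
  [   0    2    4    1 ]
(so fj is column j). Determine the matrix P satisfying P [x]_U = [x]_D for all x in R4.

[[2, 1, -1, 1], [0, -1, -2, 0], [0, 2, -1, -1], [0, 2, -2, -1]]

Let M have columns bj and N have columns fj. Then for every x, N [x]_D = x = M [x]_U, so P = N^(-1) M.
Since det N = 1, N^(-1) has integer entries; multiplying gives P = [[2, 1, -1, 1], [0, -1, -2, 0], [0, 2, -1, -1], [0, 2, -2, -1]].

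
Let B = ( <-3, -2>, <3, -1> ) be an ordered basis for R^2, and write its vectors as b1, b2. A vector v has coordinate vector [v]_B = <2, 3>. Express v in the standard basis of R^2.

<3, -7>

v = M [v]_B, where M has columns b1, b2.
Carrying out the matrix-vector product, v = <3, -7>.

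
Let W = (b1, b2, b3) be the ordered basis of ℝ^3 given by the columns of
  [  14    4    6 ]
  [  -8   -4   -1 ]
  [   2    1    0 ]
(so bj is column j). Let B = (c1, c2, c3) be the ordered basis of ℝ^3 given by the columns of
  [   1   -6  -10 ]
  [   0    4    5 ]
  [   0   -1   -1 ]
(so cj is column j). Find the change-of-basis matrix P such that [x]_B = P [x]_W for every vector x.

Let M have columns bj and N have columns cj. Then for every x, N [x]_B = x = M [x]_W, so P = N^(-1) M.
Since det N = 1, N^(-1) has integer entries; multiplying gives P = [[2, -2, 2], [-2, -1, 1], [0, 0, -1]].

[[2, -2, 2], [-2, -1, 1], [0, 0, -1]]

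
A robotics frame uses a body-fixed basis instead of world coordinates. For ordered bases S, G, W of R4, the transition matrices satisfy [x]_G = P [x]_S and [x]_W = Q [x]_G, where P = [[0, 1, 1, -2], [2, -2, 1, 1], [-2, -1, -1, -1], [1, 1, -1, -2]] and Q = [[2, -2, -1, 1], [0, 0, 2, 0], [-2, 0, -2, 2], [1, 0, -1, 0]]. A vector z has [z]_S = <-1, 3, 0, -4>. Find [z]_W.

<53, 6, -8, 8>

First [z]_G = P [z]_S = <11, -12, 3, 10>.
Then [z]_W = Q [z]_G = <53, 6, -8, 8>.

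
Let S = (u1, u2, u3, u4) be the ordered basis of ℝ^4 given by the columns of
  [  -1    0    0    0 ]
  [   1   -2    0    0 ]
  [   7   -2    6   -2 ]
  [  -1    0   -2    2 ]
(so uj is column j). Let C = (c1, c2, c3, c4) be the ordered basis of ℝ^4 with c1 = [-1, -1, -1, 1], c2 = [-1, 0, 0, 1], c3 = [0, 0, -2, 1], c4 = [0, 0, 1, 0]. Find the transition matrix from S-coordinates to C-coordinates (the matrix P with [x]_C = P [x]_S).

[[-1, 2, 0, 0], [2, -2, 0, 0], [-2, 0, -2, 2], [2, 0, 2, 2]]

Take x = uj: its S-coordinates are the j-th standard unit vector, so P e_j — column j of P — equals [uj]_C.
u1 = -c1 + 2c2 - 2c3 + 2c4, giving column 1 = [-1, 2, -2, 2]; repeating for each j gives P = [[-1, 2, 0, 0], [2, -2, 0, 0], [-2, 0, -2, 2], [2, 0, 2, 2]].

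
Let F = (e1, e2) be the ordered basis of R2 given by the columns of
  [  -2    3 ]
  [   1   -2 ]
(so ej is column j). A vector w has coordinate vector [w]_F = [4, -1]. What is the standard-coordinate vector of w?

[-11, 6]

The coordinates say w = 4e1 - e2; adding the scaled basis vectors gives [-11, 6].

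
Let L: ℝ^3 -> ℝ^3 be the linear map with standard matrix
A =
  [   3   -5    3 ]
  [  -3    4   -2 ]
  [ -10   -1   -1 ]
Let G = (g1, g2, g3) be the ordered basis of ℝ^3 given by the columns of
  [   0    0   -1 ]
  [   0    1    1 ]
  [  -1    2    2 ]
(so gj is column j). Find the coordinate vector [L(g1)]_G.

Column 1 of [L]_G is the G-coordinate vector of L(g1).
In standard coordinates L(g1) = A g1 = <-3, 2, 1>.
Converting to G: <-3, 2, 1> = 3g1 - g2 + 3g3, so the coordinate vector is <3, -1, 3>.

<3, -1, 3>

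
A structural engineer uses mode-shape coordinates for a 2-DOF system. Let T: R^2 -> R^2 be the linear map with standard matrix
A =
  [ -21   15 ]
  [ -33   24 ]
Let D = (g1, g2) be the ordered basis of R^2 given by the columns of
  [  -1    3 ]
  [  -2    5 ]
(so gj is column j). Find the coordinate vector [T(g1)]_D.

Column 1 of [T]_D is the D-coordinate vector of T(g1).
In standard coordinates T(g1) = A g1 = [-9, -15].
Converting to D: [-9, -15] = 0·g1 - 3g2, so the coordinate vector is [0, -3].

[0, -3]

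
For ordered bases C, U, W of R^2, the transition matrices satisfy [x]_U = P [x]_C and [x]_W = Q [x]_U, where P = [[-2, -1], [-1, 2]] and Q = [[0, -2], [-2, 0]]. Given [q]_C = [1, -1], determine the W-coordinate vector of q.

First [q]_U = P [q]_C = [-1, -3].
Then [q]_W = Q [q]_U = [6, 2].

[6, 2]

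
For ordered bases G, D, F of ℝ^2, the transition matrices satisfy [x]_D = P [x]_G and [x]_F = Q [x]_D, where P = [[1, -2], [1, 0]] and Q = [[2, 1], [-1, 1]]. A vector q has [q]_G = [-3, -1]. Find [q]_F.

Composing the changes, [q]_F = Q P [q]_G.
Q P = [[3, -4], [0, 2]]; applying this to [-3, -1] gives [-5, -2].

[-5, -2]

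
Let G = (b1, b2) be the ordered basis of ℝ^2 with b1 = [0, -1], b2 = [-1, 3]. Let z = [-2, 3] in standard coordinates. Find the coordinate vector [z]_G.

[3, 2]

Write z = c_1 b1 + c_2 b2 and solve for the c_i.
System: 0c_1 - c_2 = -2, -c_1 + 3c_2 = 3; solving gives c_1 = 3, c_2 = 2.
Check: 3b1 + 2b2 = [-2, 3].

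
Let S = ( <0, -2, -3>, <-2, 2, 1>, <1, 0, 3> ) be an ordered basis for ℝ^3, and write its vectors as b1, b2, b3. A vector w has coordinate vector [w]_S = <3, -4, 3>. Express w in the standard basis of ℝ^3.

w = M [w]_S, where M has columns b1, ..., b3.
Carrying out the matrix-vector product, w = <11, -14, -4>.

<11, -14, -4>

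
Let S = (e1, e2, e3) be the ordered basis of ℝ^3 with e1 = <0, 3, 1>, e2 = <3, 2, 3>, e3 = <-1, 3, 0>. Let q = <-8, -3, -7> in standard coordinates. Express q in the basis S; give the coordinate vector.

<2, -3, -1>

We seek scalars with c_1 e1 + ... + c_3 e3 = q; equivalently solve M c = q where the columns of M are e1, ..., e3.
Row-reducing the augmented matrix [M | q] gives c = (2, -3, -1).
Check: 2e1 - 3e2 - e3 = <-8, -3, -7>.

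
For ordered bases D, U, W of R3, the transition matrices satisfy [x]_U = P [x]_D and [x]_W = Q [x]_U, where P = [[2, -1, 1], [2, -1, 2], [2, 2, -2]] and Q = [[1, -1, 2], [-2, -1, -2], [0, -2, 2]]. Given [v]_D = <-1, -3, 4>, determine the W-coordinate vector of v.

Apply P to get U-coordinates <5, 9, -16>, then Q to get W-coordinates.
The result is [v]_W = <-36, 13, -50>.

<-36, 13, -50>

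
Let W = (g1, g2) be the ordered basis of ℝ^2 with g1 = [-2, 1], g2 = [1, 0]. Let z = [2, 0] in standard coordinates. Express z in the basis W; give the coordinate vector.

[0, 2]

Write z = c_1 g1 + c_2 g2 and solve for the c_i.
System: -2c_1 + c_2 = 2, c_1 + 0c_2 = 0; solving gives c_1 = 0, c_2 = 2.
Check: 0·g1 + 2g2 = [2, 0].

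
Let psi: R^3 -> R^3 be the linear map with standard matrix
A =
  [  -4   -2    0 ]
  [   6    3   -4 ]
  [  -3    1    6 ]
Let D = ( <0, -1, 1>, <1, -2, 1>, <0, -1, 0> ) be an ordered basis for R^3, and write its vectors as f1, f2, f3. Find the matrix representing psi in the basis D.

With P the matrix whose columns are f1, ..., f3, [psi]_D = P^(-1) A P.
Column by column: psi(f1) = A f1 = <2, -7, 5>; its D-coordinates <3, 2, 0> give column 1.
Continuing for each basis vector yields [psi]_D = [[3, 1, -3], [2, 0, 2], [0, 3, 2]].

[[3, 1, -3], [2, 0, 2], [0, 3, 2]]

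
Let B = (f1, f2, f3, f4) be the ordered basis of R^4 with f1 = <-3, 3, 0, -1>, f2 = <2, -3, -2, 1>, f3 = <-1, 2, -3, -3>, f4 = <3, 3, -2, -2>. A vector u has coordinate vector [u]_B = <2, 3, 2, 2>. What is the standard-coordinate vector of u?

<4, 7, -16, -9>

By definition u = 2f1 + 3f2 + 2f3 + 2f4.
Summing componentwise gives <4, 7, -16, -9>.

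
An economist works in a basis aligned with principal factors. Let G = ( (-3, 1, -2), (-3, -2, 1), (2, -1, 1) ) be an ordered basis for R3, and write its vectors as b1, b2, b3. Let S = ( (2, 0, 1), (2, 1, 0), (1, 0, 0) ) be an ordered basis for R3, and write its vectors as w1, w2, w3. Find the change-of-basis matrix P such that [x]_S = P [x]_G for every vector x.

[[-2, 1, 1], [1, -2, -1], [-1, -1, 2]]

Let M have columns bj and N have columns wj. Then for every x, N [x]_S = x = M [x]_G, so P = N^(-1) M.
Since det N = -1, N^(-1) has integer entries; multiplying gives P = [[-2, 1, 1], [1, -2, -1], [-1, -1, 2]].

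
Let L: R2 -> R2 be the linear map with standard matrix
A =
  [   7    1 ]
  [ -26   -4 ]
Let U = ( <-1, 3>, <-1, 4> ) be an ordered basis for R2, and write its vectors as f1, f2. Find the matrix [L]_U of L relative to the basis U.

[[2, 2], [2, 1]]

The j-th column of [L]_U is [L(fj)]_U.
L(f1) = A f1 = <-4, 14> = 2f1 + 2f2, so column 1 is <2, 2>.
Repeating for f2 and assembling the columns gives [[2, 2], [2, 1]].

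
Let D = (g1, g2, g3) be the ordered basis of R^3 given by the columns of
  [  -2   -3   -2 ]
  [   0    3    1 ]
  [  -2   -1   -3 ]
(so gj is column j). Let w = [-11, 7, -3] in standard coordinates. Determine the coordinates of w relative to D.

[3, 3, -2]

We seek scalars with c_1 g1 + ... + c_3 g3 = w; equivalently solve M c = w where the columns of M are g1, ..., g3.
Gaussian elimination on [M | w] yields c = (3, 3, -2).
Check: 3g1 + 3g2 - 2g3 = [-11, 7, -3].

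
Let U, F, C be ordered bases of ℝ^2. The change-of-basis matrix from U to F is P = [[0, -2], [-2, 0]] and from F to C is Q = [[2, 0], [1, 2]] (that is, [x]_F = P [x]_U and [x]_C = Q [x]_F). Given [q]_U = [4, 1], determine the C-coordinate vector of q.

[-4, -18]

First [q]_F = P [q]_U = [-2, -8].
Then [q]_C = Q [q]_F = [-4, -18].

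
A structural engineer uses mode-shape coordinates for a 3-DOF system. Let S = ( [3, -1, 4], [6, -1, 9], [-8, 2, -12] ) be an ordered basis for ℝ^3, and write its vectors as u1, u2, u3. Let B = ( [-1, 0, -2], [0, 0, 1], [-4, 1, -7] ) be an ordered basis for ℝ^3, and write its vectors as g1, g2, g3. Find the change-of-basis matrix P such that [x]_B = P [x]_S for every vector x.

[[1, -2, 0], [-1, -2, 2], [-1, -1, 2]]

Take x = uj: its S-coordinates are the j-th standard unit vector, so P e_j — column j of P — equals [uj]_B.
u1 = g1 - g2 - g3, giving column 1 = [1, -1, -1]; repeating for each j gives P = [[1, -2, 0], [-1, -2, 2], [-1, -1, 2]].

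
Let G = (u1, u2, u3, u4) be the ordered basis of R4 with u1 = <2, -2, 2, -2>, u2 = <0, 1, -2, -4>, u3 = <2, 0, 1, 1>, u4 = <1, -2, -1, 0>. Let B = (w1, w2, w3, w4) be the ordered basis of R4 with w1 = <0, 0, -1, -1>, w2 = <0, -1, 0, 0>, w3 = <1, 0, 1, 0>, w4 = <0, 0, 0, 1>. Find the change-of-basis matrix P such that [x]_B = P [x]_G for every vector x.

Take x = uj: its G-coordinates are the j-th standard unit vector, so P e_j — column j of P — equals [uj]_B.
u1 = 0·w1 + 2w2 + 2w3 - 2w4, giving column 1 = <0, 2, 2, -2>; repeating for each j gives P = [[0, 2, 1, 2], [2, -1, 0, 2], [2, 0, 2, 1], [-2, -2, 2, 2]].

[[0, 2, 1, 2], [2, -1, 0, 2], [2, 0, 2, 1], [-2, -2, 2, 2]]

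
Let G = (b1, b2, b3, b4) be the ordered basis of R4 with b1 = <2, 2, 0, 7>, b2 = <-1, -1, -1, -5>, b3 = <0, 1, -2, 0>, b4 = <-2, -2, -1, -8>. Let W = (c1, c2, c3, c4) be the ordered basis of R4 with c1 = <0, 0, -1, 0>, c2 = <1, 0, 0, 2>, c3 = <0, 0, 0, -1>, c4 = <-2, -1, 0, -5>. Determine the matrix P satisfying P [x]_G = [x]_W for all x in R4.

[[0, 1, 2, 1], [-2, 1, -2, 2], [-1, 2, 1, 2], [-2, 1, -1, 2]]

Column j of P is [bj]_W, since P maps G-coordinates to W-coordinates.
Expressing b1 in W: b1 = 0·c1 - 2c2 - c3 - 2c4, so column 1 of P is <0, -2, -1, -2>.
Doing the same for each bj gives P = [[0, 1, 2, 1], [-2, 1, -2, 2], [-1, 2, 1, 2], [-2, 1, -1, 2]].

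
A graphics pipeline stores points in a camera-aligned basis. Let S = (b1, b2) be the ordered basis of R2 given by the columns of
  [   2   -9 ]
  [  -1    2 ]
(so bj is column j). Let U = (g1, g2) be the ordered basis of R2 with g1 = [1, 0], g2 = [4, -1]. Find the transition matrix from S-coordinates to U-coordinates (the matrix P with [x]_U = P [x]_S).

[[-2, -1], [1, -2]]

Take x = bj: its S-coordinates are the j-th standard unit vector, so P e_j — column j of P — equals [bj]_U.
b1 = -2g1 + g2, giving column 1 = [-2, 1]; repeating for each j gives P = [[-2, -1], [1, -2]].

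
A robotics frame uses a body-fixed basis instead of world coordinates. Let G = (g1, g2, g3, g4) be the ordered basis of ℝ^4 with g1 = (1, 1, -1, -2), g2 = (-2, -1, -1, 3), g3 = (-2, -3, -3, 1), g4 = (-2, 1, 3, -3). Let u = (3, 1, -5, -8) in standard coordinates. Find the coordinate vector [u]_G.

(3, -1, 1, 0)

Write u = c_1 g1 + ... + c_4 g4 and solve for the c_i.
Solving this 4x4 system gives c = (3, -1, 1, 0).
Check: 3g1 - g2 + g3 + 0·g4 = (3, 1, -5, -8).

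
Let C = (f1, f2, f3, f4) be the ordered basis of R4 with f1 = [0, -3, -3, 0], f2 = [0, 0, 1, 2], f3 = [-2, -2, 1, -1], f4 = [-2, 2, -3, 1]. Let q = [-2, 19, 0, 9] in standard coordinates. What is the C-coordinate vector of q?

[q]_C is the unique c with M c = q, where M has columns f1, ..., f4.
Row-reducing the augmented matrix [M | q] gives c = (-3, 2, -2, 3).
Check: -3f1 + 2f2 - 2f3 + 3f4 = [-2, 19, 0, 9].

[-3, 2, -2, 3]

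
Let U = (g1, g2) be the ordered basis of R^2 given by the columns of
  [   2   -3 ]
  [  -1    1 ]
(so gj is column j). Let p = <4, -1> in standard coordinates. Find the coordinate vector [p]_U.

<-1, -2>

[p]_U is the unique c with M c = p, where M has columns g1, g2.
System: 2c_1 - 3c_2 = 4, -c_1 + c_2 = -1; solving gives c_1 = -1, c_2 = -2.
Check: -g1 - 2g2 = <4, -1>.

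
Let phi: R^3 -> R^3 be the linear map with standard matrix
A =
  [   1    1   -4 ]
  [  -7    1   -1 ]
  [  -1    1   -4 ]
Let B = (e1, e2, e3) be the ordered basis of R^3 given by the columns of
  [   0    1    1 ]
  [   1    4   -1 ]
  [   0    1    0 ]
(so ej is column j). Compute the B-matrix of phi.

[[-3, 2, 2], [1, -1, -2], [0, 2, 2]]

The j-th column of [phi]_B is [phi(ej)]_B.
phi(e1) = A e1 = [1, 1, 1] = -3e1 + e2 + 0·e3, so column 1 is [-3, 1, 0].
Repeating for e2, e3 and assembling the columns gives [[-3, 2, 2], [1, -1, -2], [0, 2, 2]].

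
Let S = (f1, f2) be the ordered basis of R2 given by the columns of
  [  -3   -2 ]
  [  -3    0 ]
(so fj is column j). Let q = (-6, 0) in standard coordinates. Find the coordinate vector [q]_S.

We seek scalars with c_1 f1 + c_2 f2 = q; equivalently solve M c = q where the columns of M are f1, f2.
System: -3c_1 - 2c_2 = -6, -3c_1 + 0c_2 = 0; solving gives c_1 = 0, c_2 = 3.
Check: 0·f1 + 3f2 = (-6, 0).

(0, 3)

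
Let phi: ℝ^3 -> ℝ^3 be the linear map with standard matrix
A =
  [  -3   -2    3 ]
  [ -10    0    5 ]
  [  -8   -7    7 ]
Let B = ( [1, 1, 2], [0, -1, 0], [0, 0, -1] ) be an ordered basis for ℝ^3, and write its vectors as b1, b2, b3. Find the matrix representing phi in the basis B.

The j-th column of [phi]_B is [phi(bj)]_B.
phi(b1) = A b1 = [1, 0, -1] = b1 + b2 + 3b3, so column 1 is [1, 1, 3].
Repeating for b2, b3 and assembling the columns gives [[1, 2, -3], [1, 2, 2], [3, -3, 1]].

[[1, 2, -3], [1, 2, 2], [3, -3, 1]]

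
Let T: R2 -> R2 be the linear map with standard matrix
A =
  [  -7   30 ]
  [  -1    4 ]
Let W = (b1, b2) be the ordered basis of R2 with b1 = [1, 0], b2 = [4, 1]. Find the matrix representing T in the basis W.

[[-3, 2], [-1, 0]]

The j-th column of [T]_W is [T(bj)]_W.
T(b1) = A b1 = [-7, -1] = -3b1 - b2, so column 1 is [-3, -1].
Repeating for b2 and assembling the columns gives [[-3, 2], [-1, 0]].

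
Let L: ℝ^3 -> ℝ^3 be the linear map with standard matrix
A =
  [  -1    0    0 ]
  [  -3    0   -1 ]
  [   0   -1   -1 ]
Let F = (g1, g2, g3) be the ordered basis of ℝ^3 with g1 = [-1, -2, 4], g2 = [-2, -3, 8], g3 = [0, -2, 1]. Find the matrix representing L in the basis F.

[[-3, -2, -2], [1, 0, 1], [2, 3, 1]]

Let P have columns g1, ..., g3. Then [L]_F = P^(-1) A P.
Here det P = -1, so P^(-1) is integer; computing A P first and then P^(-1)(A P) gives [[-3, -2, -2], [1, 0, 1], [2, 3, 1]].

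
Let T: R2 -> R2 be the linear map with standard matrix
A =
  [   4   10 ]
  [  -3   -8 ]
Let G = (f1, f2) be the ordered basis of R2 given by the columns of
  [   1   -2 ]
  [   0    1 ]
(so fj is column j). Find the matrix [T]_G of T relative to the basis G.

[[-2, -2], [-3, -2]]

The j-th column of [T]_G is [T(fj)]_G.
T(f1) = A f1 = (4, -3) = -2f1 - 3f2, so column 1 is (-2, -3).
Repeating for f2 and assembling the columns gives [[-2, -2], [-3, -2]].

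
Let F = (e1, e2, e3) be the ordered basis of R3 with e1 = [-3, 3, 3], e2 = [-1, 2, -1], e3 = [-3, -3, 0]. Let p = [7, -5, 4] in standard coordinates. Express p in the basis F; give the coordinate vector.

[0, -4, -1]

We seek scalars with c_1 e1 + ... + c_3 e3 = p; equivalently solve M c = p where the columns of M are e1, ..., e3.
Solving this 3x3 system gives c = (0, -4, -1).
Check: 0·e1 - 4e2 - e3 = [7, -5, 4].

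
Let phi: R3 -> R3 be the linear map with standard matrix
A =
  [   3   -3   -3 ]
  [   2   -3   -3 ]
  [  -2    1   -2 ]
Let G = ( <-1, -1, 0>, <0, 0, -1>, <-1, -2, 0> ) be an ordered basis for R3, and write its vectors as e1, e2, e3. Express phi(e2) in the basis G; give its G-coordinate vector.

<-3, -2, 0>

Compute phi(e2) = A e2 = <3, 3, 2> in standard coordinates.
Then write this in G-coordinates: solve for y in y_1 e1 + ... + y_3 e3 = <3, 3, 2>.
This gives y = <-3, -2, 0>, which is column 2 of [phi]_G.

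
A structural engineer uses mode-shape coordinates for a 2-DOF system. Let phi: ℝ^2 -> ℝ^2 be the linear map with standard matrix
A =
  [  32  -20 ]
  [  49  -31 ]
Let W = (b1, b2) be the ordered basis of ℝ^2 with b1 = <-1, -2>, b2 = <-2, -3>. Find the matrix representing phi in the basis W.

The j-th column of [phi]_W is [phi(bj)]_W.
phi(b1) = A b1 = <8, 13> = -2b1 - 3b2, so column 1 is <-2, -3>.
Repeating for b2 and assembling the columns gives [[-2, -2], [-3, 3]].

[[-2, -2], [-3, 3]]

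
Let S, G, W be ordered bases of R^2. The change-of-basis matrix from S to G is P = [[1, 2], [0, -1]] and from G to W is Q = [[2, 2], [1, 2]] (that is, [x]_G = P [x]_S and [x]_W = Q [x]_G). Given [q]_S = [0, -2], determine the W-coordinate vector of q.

[-4, 0]

Apply P to get G-coordinates [-4, 2], then Q to get W-coordinates.
The result is [q]_W = [-4, 0].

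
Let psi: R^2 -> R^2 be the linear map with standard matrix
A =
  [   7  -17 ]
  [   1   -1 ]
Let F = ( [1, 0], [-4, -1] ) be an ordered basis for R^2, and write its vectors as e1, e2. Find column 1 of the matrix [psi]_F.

[3, -1]

Column 1 of [psi]_F is the F-coordinate vector of psi(e1).
In standard coordinates psi(e1) = A e1 = [7, 1].
Converting to F: [7, 1] = 3e1 - e2, so the coordinate vector is [3, -1].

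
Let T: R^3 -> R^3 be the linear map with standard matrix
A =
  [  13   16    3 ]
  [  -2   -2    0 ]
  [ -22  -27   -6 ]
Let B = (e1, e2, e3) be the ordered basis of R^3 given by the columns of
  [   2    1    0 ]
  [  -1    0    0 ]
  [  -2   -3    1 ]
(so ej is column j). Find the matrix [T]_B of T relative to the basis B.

With P the matrix whose columns are e1, ..., e3, [T]_B = P^(-1) A P.
Column by column: T(e1) = A e1 = [4, -2, -5]; its B-coordinates [2, 0, -1] give column 1.
Continuing for each basis vector yields [T]_B = [[2, 2, 0], [0, 0, 3], [-1, 0, 3]].

[[2, 2, 0], [0, 0, 3], [-1, 0, 3]]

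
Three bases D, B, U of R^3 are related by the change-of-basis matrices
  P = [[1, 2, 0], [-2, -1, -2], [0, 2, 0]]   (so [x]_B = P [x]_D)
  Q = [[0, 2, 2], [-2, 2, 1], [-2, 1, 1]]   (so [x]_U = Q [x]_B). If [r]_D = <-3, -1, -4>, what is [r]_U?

<26, 38, 23>

First [r]_B = P [r]_D = <-5, 15, -2>.
Then [r]_U = Q [r]_B = <26, 38, 23>.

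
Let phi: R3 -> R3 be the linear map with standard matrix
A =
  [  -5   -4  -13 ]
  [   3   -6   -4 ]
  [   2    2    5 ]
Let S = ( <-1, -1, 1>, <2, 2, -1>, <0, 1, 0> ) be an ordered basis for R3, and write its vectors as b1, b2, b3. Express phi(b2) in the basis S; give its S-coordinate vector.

Column 2 of [phi]_S is the S-coordinate vector of phi(b2).
In standard coordinates phi(b2) = A b2 = <-5, -2, 3>.
Converting to S: <-5, -2, 3> = b1 - 2b2 + 3b3, so the coordinate vector is <1, -2, 3>.

<1, -2, 3>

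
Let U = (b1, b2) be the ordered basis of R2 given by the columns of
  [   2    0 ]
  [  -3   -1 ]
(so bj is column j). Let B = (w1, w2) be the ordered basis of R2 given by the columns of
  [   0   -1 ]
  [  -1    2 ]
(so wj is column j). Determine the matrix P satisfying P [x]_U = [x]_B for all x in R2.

Let M have columns bj and N have columns wj. Then for every x, N [x]_B = x = M [x]_U, so P = N^(-1) M.
Since det N = -1, N^(-1) has integer entries; multiplying gives P = [[-1, 1], [-2, 0]].

[[-1, 1], [-2, 0]]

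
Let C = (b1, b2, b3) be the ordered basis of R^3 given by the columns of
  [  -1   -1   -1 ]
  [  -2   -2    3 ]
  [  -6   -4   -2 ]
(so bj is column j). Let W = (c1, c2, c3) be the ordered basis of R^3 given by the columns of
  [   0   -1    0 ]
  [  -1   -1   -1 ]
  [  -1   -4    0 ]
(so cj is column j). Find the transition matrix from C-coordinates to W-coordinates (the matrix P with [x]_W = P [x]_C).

Let M have columns bj and N have columns cj. Then for every x, N [x]_W = x = M [x]_C, so P = N^(-1) M.
Since det N = -1, N^(-1) has integer entries; multiplying gives P = [[2, 0, -2], [1, 1, 1], [-1, 1, -2]].

[[2, 0, -2], [1, 1, 1], [-1, 1, -2]]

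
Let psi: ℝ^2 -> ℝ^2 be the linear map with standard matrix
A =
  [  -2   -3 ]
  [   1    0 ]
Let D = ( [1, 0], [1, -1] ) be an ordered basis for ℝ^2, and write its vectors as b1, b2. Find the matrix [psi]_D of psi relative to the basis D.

[[-1, 2], [-1, -1]]

With P the matrix whose columns are b1, b2, [psi]_D = P^(-1) A P.
Column by column: psi(b1) = A b1 = [-2, 1]; its D-coordinates [-1, -1] give column 1.
Continuing for each basis vector yields [psi]_D = [[-1, 2], [-1, -1]].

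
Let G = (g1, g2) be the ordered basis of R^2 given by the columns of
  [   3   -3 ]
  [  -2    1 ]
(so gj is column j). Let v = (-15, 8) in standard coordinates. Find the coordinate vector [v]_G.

[v]_G is the unique c with M c = v, where M has columns g1, g2.
System: 3c_1 - 3c_2 = -15, -2c_1 + c_2 = 8; solving gives c_1 = -3, c_2 = 2.
Check: -3g1 + 2g2 = (-15, 8).

(-3, 2)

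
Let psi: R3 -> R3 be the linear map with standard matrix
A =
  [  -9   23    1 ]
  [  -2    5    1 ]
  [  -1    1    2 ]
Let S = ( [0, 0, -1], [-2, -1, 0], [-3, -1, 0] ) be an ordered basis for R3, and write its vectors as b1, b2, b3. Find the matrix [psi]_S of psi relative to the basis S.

[[2, -1, -2], [2, -2, 1], [-1, 3, -2]]

With P the matrix whose columns are b1, ..., b3, [psi]_S = P^(-1) A P.
Column by column: psi(b1) = A b1 = [-1, -1, -2]; its S-coordinates [2, 2, -1] give column 1.
Continuing for each basis vector yields [psi]_S = [[2, -1, -2], [2, -2, 1], [-1, 3, -2]].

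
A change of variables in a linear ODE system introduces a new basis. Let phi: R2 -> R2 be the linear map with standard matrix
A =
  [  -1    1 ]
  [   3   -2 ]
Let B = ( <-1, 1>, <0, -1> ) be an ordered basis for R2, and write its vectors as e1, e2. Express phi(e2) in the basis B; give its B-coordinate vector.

Compute phi(e2) = A e2 = <-1, 2> in standard coordinates.
Then write this in B-coordinates: solve for y in y_1 e1 + y_2 e2 = <-1, 2>.
This gives y = <1, -1>, which is column 2 of [phi]_B.

<1, -1>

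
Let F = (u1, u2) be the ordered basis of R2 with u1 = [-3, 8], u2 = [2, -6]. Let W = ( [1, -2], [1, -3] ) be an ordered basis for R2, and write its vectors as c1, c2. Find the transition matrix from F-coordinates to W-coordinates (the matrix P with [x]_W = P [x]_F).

[[-1, 0], [-2, 2]]

Column j of P is [uj]_W, since P maps F-coordinates to W-coordinates.
Expressing u1 in W: u1 = -c1 - 2c2, so column 1 of P is [-1, -2].
Doing the same for each uj gives P = [[-1, 0], [-2, 2]].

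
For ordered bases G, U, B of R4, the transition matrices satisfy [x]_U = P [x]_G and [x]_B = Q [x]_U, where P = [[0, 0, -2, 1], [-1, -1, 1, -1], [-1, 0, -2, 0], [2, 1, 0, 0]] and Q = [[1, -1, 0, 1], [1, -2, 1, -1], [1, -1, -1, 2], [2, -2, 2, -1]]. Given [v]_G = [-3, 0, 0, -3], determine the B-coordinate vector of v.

[-15, -6, -24, -6]

Apply P to get U-coordinates [-3, 6, 3, -6], then Q to get B-coordinates.
The result is [v]_B = [-15, -6, -24, -6].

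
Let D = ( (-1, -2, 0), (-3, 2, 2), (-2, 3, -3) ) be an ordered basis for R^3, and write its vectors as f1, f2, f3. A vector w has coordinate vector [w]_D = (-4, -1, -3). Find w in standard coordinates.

(13, -3, 7)

By definition w = -4f1 - f2 - 3f3.
Summing componentwise gives (13, -3, 7).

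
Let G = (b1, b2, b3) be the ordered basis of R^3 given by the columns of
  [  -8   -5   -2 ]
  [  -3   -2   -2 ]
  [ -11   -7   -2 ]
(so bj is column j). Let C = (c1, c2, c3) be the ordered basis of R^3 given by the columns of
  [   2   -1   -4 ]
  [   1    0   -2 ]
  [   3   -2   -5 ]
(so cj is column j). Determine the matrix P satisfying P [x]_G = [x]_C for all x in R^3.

Column j of P is [bj]_C, since P maps G-coordinates to C-coordinates.
Expressing b1 in C: b1 = c1 + 2c2 + 2c3, so column 1 of P is [1, 2, 2].
Doing the same for each bj gives P = [[1, 0, -2], [2, 1, -2], [2, 1, 0]].

[[1, 0, -2], [2, 1, -2], [2, 1, 0]]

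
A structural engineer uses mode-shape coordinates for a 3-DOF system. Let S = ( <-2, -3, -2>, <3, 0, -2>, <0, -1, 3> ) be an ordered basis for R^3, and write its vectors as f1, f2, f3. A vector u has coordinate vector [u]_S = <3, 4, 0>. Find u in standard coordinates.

u = M [u]_S, where M has columns f1, ..., f3.
Carrying out the matrix-vector product, u = <6, -9, -14>.

<6, -9, -14>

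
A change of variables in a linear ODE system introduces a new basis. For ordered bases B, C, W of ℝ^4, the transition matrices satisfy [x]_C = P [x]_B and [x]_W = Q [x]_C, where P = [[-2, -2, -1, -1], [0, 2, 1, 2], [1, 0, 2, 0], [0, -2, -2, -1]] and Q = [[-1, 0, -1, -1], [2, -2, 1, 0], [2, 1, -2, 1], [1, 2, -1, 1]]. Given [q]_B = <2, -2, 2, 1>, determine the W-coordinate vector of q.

Apply P to get C-coordinates <-3, 0, 6, -1>, then Q to get W-coordinates.
The result is [q]_W = <-2, 0, -19, -10>.

<-2, 0, -19, -10>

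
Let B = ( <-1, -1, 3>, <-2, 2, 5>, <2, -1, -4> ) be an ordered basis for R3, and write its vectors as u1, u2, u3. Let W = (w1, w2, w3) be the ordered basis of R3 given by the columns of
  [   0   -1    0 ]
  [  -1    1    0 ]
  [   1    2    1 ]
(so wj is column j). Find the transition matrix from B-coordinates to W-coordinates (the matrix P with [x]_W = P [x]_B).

Let M have columns uj and N have columns wj. Then for every x, N [x]_W = x = M [x]_B, so P = N^(-1) M.
Since det N = -1, N^(-1) has integer entries; multiplying gives P = [[2, 0, -1], [1, 2, -2], [-1, 1, 1]].

[[2, 0, -1], [1, 2, -2], [-1, 1, 1]]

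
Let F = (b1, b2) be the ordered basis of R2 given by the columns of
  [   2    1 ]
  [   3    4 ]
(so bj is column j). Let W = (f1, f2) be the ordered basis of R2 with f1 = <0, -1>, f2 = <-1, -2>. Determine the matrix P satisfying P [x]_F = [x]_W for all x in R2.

[[1, -2], [-2, -1]]

Column j of P is [bj]_W, since P maps F-coordinates to W-coordinates.
Expressing b1 in W: b1 = f1 - 2f2, so column 1 of P is <1, -2>.
Doing the same for each bj gives P = [[1, -2], [-2, -1]].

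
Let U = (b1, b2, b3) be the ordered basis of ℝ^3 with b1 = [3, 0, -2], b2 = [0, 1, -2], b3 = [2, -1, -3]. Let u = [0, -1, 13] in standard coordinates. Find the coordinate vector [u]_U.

[2, -4, -3]

[u]_U is the unique c with M c = u, where M has columns b1, ..., b3.
Row-reducing the augmented matrix [M | u] gives c = (2, -4, -3).
Check: 2b1 - 4b2 - 3b3 = [0, -1, 13].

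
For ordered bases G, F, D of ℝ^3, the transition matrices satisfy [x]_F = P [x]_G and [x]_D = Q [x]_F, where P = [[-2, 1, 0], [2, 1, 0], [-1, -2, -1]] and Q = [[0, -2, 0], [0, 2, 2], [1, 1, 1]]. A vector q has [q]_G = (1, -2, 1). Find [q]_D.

(0, 4, -2)

First [q]_F = P [q]_G = (-4, 0, 2).
Then [q]_D = Q [q]_F = (0, 4, -2).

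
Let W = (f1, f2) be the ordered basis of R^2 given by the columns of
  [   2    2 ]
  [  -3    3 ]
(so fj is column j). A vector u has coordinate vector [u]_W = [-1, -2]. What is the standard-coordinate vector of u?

u = M [u]_W, where M has columns f1, f2.
Carrying out the matrix-vector product, u = [-6, -3].

[-6, -3]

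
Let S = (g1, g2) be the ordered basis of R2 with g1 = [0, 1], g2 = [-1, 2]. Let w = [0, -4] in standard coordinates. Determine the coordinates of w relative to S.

Write w = c_1 g1 + c_2 g2 and solve for the c_i.
System: 0c_1 - c_2 = 0, c_1 + 2c_2 = -4; solving gives c_1 = -4, c_2 = 0.
Check: -4g1 + 0·g2 = [0, -4].

[-4, 0]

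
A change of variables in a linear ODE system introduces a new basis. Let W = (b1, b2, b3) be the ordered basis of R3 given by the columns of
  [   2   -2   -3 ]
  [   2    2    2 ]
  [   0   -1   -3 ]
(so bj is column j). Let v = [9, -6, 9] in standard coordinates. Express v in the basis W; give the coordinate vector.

[0, 0, -3]

[v]_W is the unique c with M c = v, where M has columns b1, ..., b3.
Solving this 3x3 system gives c = (0, 0, -3).
Check: 0·b1 + 0·b2 - 3b3 = [9, -6, 9].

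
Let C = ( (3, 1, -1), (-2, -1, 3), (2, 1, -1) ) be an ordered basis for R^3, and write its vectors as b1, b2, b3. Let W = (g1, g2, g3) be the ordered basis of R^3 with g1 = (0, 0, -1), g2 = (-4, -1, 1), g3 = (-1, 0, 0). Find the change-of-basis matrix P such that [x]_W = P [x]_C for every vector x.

Column j of P is [bj]_W, since P maps C-coordinates to W-coordinates.
Expressing b1 in W: b1 = 0·g1 - g2 + g3, so column 1 of P is (0, -1, 1).
Doing the same for each bj gives P = [[0, -2, 0], [-1, 1, -1], [1, -2, 2]].

[[0, -2, 0], [-1, 1, -1], [1, -2, 2]]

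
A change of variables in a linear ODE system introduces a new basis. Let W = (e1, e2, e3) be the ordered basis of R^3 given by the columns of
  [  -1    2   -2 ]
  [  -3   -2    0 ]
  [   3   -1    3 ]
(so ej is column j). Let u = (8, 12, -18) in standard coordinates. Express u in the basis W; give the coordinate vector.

(-4, 0, -2)

[u]_W is the unique c with M c = u, where M has columns e1, ..., e3.
Gaussian elimination on [M | u] yields c = (-4, 0, -2).
Check: -4e1 + 0·e2 - 2e3 = (8, 12, -18).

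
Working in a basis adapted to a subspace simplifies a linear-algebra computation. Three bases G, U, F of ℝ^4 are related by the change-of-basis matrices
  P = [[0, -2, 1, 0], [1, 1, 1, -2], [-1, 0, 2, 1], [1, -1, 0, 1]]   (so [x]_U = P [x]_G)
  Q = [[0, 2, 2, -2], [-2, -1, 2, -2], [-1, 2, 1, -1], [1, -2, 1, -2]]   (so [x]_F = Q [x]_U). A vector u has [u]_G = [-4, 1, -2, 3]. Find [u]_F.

[-12, 29, -13, 25]

Apply P to get U-coordinates [-4, -11, 3, -2], then Q to get F-coordinates.
The result is [u]_F = [-12, 29, -13, 25].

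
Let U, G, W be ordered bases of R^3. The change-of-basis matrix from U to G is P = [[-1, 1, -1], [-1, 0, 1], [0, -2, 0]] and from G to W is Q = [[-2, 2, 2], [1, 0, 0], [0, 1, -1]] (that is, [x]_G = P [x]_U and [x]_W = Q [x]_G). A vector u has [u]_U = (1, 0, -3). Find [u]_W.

Composing the changes, [u]_W = Q P [u]_U.
Q P = [[0, -6, 4], [-1, 1, -1], [-1, 2, 1]]; applying this to (1, 0, -3) gives (-12, 2, -4).

(-12, 2, -4)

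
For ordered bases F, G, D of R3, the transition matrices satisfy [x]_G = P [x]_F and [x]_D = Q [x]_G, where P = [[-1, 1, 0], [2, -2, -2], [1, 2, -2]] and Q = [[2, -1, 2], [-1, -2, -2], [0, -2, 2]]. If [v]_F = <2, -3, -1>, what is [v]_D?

<-26, -15, -28>

Apply P to get G-coordinates <-5, 12, -2>, then Q to get D-coordinates.
The result is [v]_D = <-26, -15, -28>.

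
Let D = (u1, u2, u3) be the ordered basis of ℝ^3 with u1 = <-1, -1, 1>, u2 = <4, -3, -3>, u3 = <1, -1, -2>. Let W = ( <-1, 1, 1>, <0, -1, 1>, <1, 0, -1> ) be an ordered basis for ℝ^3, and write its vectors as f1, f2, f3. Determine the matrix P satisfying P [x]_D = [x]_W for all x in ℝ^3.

Let M have columns uj and N have columns fj. Then for every x, N [x]_W = x = M [x]_D, so P = N^(-1) M.
Since det N = 1, N^(-1) has integer entries; multiplying gives P = [[-1, -2, -2], [0, 1, -1], [-2, 2, -1]].

[[-1, -2, -2], [0, 1, -1], [-2, 2, -1]]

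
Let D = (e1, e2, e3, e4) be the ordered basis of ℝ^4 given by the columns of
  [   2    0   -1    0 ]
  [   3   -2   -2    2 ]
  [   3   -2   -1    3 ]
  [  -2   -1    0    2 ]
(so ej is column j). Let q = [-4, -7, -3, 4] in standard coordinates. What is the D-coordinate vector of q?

Write q = c_1 e1 + ... + c_4 e4 and solve for the c_i.
Gaussian elimination on [M | q] yields c = (-1, 2, 2, 2).
Check: -e1 + 2e2 + 2e3 + 2e4 = [-4, -7, -3, 4].

[-1, 2, 2, 2]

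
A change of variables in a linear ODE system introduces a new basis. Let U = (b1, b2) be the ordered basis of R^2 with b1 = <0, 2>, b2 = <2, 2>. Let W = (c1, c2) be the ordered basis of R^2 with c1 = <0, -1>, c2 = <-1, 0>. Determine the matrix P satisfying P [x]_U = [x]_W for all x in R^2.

Column j of P is [bj]_W, since P maps U-coordinates to W-coordinates.
Expressing b1 in W: b1 = -2c1 + 0·c2, so column 1 of P is <-2, 0>.
Doing the same for each bj gives P = [[-2, -2], [0, -2]].

[[-2, -2], [0, -2]]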